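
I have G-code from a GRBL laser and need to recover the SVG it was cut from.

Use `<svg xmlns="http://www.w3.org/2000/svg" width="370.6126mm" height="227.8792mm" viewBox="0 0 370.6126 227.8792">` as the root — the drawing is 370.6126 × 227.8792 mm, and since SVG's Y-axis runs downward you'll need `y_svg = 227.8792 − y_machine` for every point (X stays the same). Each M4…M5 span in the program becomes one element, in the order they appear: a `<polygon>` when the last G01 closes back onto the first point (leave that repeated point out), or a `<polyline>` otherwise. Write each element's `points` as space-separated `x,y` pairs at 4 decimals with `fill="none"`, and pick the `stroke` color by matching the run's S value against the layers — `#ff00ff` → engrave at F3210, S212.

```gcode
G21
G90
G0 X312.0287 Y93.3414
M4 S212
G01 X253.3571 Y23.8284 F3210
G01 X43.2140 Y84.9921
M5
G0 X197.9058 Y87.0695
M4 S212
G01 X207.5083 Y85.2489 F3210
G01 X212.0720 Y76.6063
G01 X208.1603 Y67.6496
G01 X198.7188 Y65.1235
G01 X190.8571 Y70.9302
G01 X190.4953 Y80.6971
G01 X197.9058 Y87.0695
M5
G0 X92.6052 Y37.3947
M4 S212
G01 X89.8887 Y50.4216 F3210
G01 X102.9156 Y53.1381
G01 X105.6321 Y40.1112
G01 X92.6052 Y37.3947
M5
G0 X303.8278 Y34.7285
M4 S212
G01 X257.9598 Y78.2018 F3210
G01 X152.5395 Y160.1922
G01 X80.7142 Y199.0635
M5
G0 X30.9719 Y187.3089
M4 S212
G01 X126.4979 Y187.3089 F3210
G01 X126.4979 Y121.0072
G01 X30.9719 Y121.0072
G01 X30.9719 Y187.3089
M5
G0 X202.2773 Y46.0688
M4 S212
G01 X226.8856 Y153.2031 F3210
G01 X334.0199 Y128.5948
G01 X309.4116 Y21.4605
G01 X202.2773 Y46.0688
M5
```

Each laser-on run becomes one SVG element. Flip Y back into SVG space with y_svg = 227.8792 − y_machine. Every run uses S212, so all elements get stroke `#ff00ff` (engrave).

Run 1: The run is open, so emit a `<polyline>` with points (Y-flipped): 312.0287,134.5378 253.3571,204.0508 43.2140,142.8871.

Run 2: The run returns to its start, so emit a `<polygon>` with points (Y-flipped): 197.9058,140.8097 207.5083,142.6303 212.0720,151.2729 208.1603,160.2296 198.7188,162.7557 190.8571,156.9490 190.4953,147.1821.

Run 3: The run returns to its start, so emit a `<polygon>` with points (Y-flipped): 92.6052,190.4845 89.8887,177.4576 102.9156,174.7411 105.6321,187.7680.

Run 4: The run is open, so emit a `<polyline>` with points (Y-flipped): 303.8278,193.1507 257.9598,149.6774 152.5395,67.6870 80.7142,28.8157.

Run 5: The run returns to its start, so emit a `<polygon>` with points (Y-flipped): 30.9719,40.5703 126.4979,40.5703 126.4979,106.8720 30.9719,106.8720.

Run 6: The run returns to its start, so emit a `<polygon>` with points (Y-flipped): 202.2773,181.8104 226.8856,74.6761 334.0199,99.2844 309.4116,206.4187.

<svg xmlns="http://www.w3.org/2000/svg" width="370.6126mm" height="227.8792mm" viewBox="0 0 370.6126 227.8792">
  <polyline points="312.0287,134.5378 253.3571,204.0508 43.2140,142.8871" fill="none" stroke="#ff00ff"/>
  <polygon points="197.9058,140.8097 207.5083,142.6303 212.0720,151.2729 208.1603,160.2296 198.7188,162.7557 190.8571,156.9490 190.4953,147.1821" fill="none" stroke="#ff00ff"/>
  <polygon points="92.6052,190.4845 89.8887,177.4576 102.9156,174.7411 105.6321,187.7680" fill="none" stroke="#ff00ff"/>
  <polyline points="303.8278,193.1507 257.9598,149.6774 152.5395,67.6870 80.7142,28.8157" fill="none" stroke="#ff00ff"/>
  <polygon points="30.9719,40.5703 126.4979,40.5703 126.4979,106.8720 30.9719,106.8720" fill="none" stroke="#ff00ff"/>
  <polygon points="202.2773,181.8104 226.8856,74.6761 334.0199,99.2844 309.4116,206.4187" fill="none" stroke="#ff00ff"/>
</svg>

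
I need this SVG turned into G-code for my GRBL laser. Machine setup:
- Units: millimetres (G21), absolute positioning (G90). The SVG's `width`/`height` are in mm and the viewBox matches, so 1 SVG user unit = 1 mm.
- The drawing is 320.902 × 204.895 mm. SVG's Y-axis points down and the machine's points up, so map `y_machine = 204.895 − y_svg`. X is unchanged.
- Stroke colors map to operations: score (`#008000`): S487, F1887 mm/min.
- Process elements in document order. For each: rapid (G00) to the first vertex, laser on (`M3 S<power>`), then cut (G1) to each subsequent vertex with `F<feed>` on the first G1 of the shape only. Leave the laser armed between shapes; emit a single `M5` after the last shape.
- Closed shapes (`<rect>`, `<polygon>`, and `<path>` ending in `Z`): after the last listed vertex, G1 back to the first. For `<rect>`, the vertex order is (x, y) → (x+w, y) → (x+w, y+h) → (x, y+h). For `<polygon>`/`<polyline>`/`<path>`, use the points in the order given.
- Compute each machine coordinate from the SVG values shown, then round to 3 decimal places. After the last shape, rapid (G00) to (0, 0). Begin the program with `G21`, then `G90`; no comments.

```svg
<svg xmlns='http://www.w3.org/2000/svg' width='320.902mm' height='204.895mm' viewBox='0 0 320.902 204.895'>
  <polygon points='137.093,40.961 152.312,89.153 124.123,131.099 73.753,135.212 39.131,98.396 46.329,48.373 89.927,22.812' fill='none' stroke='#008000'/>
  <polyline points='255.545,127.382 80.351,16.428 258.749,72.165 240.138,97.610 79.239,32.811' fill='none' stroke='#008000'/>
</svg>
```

1 u = 1 mm; y_m = 204.895 − y.

[1] `<polygon>` regular polygon, #008000→score S487 F1887: (137.093,163.934) → (152.312,115.742) → (124.123,73.796) → (73.753,69.683) → (39.131,106.499) → (46.329,156.522) → (89.927,182.083) → (137.093,163.934) (closed)

[2] `<polyline>` open polyline, #008000→score S487 F1887: (255.545,77.513) → (80.351,188.467) → (258.749,132.730) → (240.138,107.285) → (79.239,172.084)

G21
G90
G00 X137.093 Y163.934
M3 S487
G1 X152.312 Y115.742 F1887
G1 X124.123 Y73.796
G1 X73.753 Y69.683
G1 X39.131 Y106.499
G1 X46.329 Y156.522
G1 X89.927 Y182.083
G1 X137.093 Y163.934
G00 X255.545 Y77.513
M3 S487
G1 X80.351 Y188.467 F1887
G1 X258.749 Y132.730
G1 X240.138 Y107.285
G1 X79.239 Y172.084
M5
G00 X0.000 Y0.000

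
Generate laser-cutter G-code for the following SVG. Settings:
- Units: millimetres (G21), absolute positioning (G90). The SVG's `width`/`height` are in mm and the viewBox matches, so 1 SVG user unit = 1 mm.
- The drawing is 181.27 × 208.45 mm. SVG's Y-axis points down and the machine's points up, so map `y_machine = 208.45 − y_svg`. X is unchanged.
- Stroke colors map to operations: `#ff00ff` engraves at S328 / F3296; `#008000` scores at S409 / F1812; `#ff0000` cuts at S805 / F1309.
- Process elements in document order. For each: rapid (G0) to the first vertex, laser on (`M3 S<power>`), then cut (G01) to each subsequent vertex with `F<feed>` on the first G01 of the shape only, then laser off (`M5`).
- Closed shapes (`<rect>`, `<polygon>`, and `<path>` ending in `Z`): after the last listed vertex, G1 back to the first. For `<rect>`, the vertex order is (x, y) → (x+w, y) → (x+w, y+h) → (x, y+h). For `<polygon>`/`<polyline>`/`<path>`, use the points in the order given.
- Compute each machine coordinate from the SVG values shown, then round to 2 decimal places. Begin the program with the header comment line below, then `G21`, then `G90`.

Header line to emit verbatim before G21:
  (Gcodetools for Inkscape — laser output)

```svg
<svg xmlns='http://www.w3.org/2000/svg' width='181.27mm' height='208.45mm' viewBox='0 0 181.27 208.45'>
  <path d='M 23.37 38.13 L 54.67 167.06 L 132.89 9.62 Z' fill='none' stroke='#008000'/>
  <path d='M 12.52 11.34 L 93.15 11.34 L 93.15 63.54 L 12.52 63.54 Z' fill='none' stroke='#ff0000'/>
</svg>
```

(Gcodetools for Inkscape — laser output)
G21
G90
G0 X23.37 Y170.32
M3 S409
G01 X54.67 Y41.39 F1812
G01 X132.89 Y198.83
G01 X23.37 Y170.32
M5
G0 X12.52 Y197.11
M3 S805
G01 X93.15 Y197.11 F1309
G01 X93.15 Y144.91
G01 X12.52 Y144.91
G01 X12.52 Y197.11
M5

1 u = 1 mm; y_m = 208.45 − y.

[1] `<path>` closed polygon, #008000→score S409 F1812: (23.37,170.32) → (54.67,41.39) → (132.89,198.83) → (23.37,170.32) (closed)

[2] `<path>` rectangle, #ff0000→cut S805 F1309: (12.52,197.11) → (93.15,197.11) → (93.15,144.91) → (12.52,144.91) → (12.52,197.11) (closed)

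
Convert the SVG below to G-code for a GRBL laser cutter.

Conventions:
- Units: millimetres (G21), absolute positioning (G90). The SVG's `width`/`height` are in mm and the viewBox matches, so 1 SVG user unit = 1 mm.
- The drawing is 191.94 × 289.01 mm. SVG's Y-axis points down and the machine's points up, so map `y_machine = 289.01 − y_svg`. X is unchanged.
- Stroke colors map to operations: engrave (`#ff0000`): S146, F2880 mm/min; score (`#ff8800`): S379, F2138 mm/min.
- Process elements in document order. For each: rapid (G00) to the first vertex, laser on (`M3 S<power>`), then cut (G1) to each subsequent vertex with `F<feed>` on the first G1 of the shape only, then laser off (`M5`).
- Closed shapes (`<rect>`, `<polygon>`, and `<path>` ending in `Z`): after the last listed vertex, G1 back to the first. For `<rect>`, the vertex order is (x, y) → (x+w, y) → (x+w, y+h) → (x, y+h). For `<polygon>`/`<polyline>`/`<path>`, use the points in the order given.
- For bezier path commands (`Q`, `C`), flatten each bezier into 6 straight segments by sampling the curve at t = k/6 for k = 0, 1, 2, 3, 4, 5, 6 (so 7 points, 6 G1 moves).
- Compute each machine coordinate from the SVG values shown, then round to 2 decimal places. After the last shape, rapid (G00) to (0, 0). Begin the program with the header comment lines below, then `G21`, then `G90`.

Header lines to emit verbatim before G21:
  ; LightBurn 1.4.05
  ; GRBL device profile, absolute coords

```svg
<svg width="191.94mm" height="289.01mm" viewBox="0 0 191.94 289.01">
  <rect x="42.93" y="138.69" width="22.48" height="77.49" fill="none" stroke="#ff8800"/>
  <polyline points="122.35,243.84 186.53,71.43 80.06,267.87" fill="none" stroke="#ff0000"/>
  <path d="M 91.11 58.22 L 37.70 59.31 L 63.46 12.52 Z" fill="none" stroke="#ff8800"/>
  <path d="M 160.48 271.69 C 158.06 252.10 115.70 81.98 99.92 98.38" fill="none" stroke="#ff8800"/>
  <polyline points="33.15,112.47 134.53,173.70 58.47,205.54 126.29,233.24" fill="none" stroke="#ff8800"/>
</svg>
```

; LightBurn 1.4.05
; GRBL device profile, absolute coords
G21
G90
G00 X42.93 Y150.32
M3 S379
G1 X65.41 Y150.32 F2138
G1 X65.41 Y72.83
G1 X42.93 Y72.83
G1 X42.93 Y150.32
M5
G00 X122.35 Y45.17
M3 S146
G1 X186.53 Y217.58 F2880
G1 X80.06 Y21.14
M5
G00 X91.11 Y230.79
M3 S379
G1 X37.70 Y229.70 F2138
G1 X63.46 Y276.49
G1 X91.11 Y230.79
M5
G00 X160.48 Y17.32
M3 S379
G1 X156.25 Y38.10 F2138
G1 X147.21 Y74.60
G1 X135.21 Y117.47
G1 X122.10 Y157.34
G1 X109.72 Y184.85
G1 X99.92 Y190.63
M5
G00 X33.15 Y176.54
M3 S379
G1 X134.53 Y115.31 F2138
G1 X58.47 Y83.47
G1 X126.29 Y55.77
M5
G00 X0.00 Y0.00

1 u = 1 mm; y_m = 289.01 − y.

[1] `<rect>` rectangle, #ff8800→score S379 F2138: (42.93,150.32) → (65.41,150.32) → (65.41,72.83) → (42.93,72.83) → (42.93,150.32) (closed)

[2] `<polyline>` open polyline, #ff0000→engrave S146 F2880: (122.35,45.17) → (186.53,217.58) → (80.06,21.14)

[3] `<path>` regular polygon, #ff8800→score S379 F2138: (91.11,230.79) → (37.70,229.70) → (63.46,276.49) → (91.11,230.79) (closed)

[4] `<path>` cubic bezier, #ff8800→score S379 F2138: (160.48,17.32) → (156.25,38.10) → (147.21,74.60) → (135.21,117.47) → (122.10,157.34) → (109.72,184.85) → (99.92,190.63)

[5] `<polyline>` open polyline, #ff8800→score S379 F2138: (33.15,176.54) → (134.53,115.31) → (58.47,83.47) → (126.29,55.77)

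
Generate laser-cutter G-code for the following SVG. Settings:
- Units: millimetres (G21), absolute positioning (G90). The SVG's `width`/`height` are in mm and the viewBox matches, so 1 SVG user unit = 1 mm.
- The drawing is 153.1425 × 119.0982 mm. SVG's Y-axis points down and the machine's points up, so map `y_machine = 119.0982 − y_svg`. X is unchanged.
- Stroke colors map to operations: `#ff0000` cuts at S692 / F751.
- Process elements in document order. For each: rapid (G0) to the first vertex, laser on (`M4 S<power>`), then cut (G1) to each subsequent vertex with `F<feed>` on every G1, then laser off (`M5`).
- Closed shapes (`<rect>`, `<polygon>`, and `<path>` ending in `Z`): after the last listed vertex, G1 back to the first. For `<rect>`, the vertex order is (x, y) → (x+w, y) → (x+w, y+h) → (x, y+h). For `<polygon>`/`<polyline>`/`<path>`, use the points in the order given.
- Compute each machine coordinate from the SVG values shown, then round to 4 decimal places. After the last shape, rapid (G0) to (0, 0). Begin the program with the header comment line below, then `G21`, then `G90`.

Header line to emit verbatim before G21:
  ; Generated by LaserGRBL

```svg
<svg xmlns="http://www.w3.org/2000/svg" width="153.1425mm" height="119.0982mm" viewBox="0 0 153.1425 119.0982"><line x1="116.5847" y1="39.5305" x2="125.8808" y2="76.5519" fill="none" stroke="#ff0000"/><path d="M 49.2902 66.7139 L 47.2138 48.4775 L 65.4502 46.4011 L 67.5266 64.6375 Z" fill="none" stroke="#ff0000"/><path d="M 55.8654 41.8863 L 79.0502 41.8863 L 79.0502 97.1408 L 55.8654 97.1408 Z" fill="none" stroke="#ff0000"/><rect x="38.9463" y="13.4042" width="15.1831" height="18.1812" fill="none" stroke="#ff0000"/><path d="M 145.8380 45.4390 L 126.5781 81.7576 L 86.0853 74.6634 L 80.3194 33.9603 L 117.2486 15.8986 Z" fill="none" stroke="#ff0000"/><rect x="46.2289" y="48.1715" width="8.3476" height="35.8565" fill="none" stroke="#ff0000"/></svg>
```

; Generated by LaserGRBL
G21
G90
G0 X116.5847 Y79.5677
M4 S692
G1 X125.8808 Y42.5463 F751
M5
G0 X49.2902 Y52.3843
M4 S692
G1 X47.2138 Y70.6207 F751
G1 X65.4502 Y72.6971 F751
G1 X67.5266 Y54.4607 F751
G1 X49.2902 Y52.3843 F751
M5
G0 X55.8654 Y77.2119
M4 S692
G1 X79.0502 Y77.2119 F751
G1 X79.0502 Y21.9574 F751
G1 X55.8654 Y21.9574 F751
G1 X55.8654 Y77.2119 F751
M5
G0 X38.9463 Y105.6940
M4 S692
G1 X54.1294 Y105.6940 F751
G1 X54.1294 Y87.5128 F751
G1 X38.9463 Y87.5128 F751
G1 X38.9463 Y105.6940 F751
M5
G0 X145.8380 Y73.6592
M4 S692
G1 X126.5781 Y37.3406 F751
G1 X86.0853 Y44.4348 F751
G1 X80.3194 Y85.1379 F751
G1 X117.2486 Y103.1996 F751
G1 X145.8380 Y73.6592 F751
M5
G0 X46.2289 Y70.9267
M4 S692
G1 X54.5765 Y70.9267 F751
G1 X54.5765 Y35.0702 F751
G1 X46.2289 Y35.0702 F751
G1 X46.2289 Y70.9267 F751
M5
G0 X0.0000 Y0.0000

Since the viewBox matches the mm dimensions, user units are millimetres directly. The only transform is the Y-flip y_m = 119.0982 − y_svg.

Shape 1 is a line segment drawn with `<line>`. Its stroke #ff0000 means cut at S692, F751. After flipping Y the toolpath is (116.5847,79.5677) → (125.8808,42.5463).

Shape 2 is a regular polygon drawn with `<path>`. Its stroke #ff0000 means cut at S692, F751. After flipping Y the toolpath is (49.2902,52.3843) → (47.2138,70.6207) → (65.4502,72.6971) → (67.5266,54.4607) → (49.2902,52.3843), returning to the start.

Shape 3 is a rectangle drawn with `<path>`. Its stroke #ff0000 means cut at S692, F751. After flipping Y the toolpath is (55.8654,77.2119) → (79.0502,77.2119) → (79.0502,21.9574) → (55.8654,21.9574) → (55.8654,77.2119), returning to the start.

Shape 4 is a rectangle drawn with `<rect>`. Its stroke #ff0000 means cut at S692, F751. After flipping Y the toolpath is (38.9463,105.6940) → (54.1294,105.6940) → (54.1294,87.5128) → (38.9463,87.5128) → (38.9463,105.6940), returning to the start.

Shape 5 is a regular polygon drawn with `<path>`. Its stroke #ff0000 means cut at S692, F751. After flipping Y the toolpath is (145.8380,73.6592) → (126.5781,37.3406) → (86.0853,44.4348) → (80.3194,85.1379) → (117.2486,103.1996) → (145.8380,73.6592), returning to the start.

Shape 6 is a rectangle drawn with `<rect>`. Its stroke #ff0000 means cut at S692, F751. After flipping Y the toolpath is (46.2289,70.9267) → (54.5765,70.9267) → (54.5765,35.0702) → (46.2289,35.0702) → (46.2289,70.9267), returning to the start.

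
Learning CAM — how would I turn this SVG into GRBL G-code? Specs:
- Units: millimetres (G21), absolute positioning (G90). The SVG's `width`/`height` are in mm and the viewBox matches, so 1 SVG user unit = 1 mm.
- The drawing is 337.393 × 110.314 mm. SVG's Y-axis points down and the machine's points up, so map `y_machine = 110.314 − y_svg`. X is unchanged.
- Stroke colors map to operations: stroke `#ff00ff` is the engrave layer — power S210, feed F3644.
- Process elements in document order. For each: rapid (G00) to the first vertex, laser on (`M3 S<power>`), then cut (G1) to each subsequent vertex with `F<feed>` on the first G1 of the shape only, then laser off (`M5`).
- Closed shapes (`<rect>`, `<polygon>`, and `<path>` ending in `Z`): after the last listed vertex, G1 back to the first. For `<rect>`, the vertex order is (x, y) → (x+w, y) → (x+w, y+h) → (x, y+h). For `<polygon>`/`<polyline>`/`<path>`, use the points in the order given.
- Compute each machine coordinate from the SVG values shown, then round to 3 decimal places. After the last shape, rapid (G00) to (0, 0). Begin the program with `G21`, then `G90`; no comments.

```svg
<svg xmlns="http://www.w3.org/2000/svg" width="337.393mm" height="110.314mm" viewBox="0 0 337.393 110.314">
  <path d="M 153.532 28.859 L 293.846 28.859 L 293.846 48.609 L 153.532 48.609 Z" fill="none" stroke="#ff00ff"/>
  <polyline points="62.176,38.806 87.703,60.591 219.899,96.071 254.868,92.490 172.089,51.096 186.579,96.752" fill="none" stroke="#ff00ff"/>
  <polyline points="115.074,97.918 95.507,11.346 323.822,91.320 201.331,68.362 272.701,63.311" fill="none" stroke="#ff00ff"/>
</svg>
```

1 u = 1 mm; y_m = 110.314 − y.

[1] `<path>` rectangle, #ff00ff→engrave S210 F3644: (153.532,81.455) → (293.846,81.455) → (293.846,61.705) → (153.532,61.705) → (153.532,81.455) (closed)

[2] `<polyline>` open polyline, #ff00ff→engrave S210 F3644: (62.176,71.508) → (87.703,49.723) → (219.899,14.243) → (254.868,17.824) → (172.089,59.218) → (186.579,13.562)

[3] `<polyline>` open polyline, #ff00ff→engrave S210 F3644: (115.074,12.396) → (95.507,98.968) → (323.822,18.994) → (201.331,41.952) → (272.701,47.003)

G21
G90
G00 X153.532 Y81.455
M3 S210
G1 X293.846 Y81.455 F3644
G1 X293.846 Y61.705
G1 X153.532 Y61.705
G1 X153.532 Y81.455
M5
G00 X62.176 Y71.508
M3 S210
G1 X87.703 Y49.723 F3644
G1 X219.899 Y14.243
G1 X254.868 Y17.824
G1 X172.089 Y59.218
G1 X186.579 Y13.562
M5
G00 X115.074 Y12.396
M3 S210
G1 X95.507 Y98.968 F3644
G1 X323.822 Y18.994
G1 X201.331 Y41.952
G1 X272.701 Y47.003
M5
G00 X0.000 Y0.000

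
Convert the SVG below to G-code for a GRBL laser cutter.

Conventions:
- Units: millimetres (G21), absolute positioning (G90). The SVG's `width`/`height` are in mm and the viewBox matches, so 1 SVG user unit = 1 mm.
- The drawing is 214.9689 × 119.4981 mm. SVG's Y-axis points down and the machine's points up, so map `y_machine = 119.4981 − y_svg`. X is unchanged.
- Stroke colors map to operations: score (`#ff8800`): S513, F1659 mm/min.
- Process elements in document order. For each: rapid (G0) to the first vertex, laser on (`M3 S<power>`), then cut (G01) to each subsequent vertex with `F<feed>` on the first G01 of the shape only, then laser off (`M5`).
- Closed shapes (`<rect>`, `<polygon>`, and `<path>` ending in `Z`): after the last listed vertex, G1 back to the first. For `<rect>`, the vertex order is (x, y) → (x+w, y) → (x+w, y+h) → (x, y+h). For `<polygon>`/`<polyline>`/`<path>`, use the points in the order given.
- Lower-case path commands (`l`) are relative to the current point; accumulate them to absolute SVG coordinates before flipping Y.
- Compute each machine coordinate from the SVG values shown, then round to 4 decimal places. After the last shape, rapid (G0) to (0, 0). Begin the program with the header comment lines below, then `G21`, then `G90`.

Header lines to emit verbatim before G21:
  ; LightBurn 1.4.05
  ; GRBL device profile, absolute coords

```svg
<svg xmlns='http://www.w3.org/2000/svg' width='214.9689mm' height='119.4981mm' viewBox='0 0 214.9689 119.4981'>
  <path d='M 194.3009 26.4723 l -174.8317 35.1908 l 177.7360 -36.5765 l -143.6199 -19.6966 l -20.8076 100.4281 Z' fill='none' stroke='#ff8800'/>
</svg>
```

; LightBurn 1.4.05
; GRBL device profile, absolute coords
G21
G90
G0 X194.3009 Y93.0258
M3 S513
G01 X19.4692 Y57.8350 F1659
G01 X197.2052 Y94.4115
G01 X53.5853 Y114.1081
G01 X32.7777 Y13.6800
G01 X194.3009 Y93.0258
M5
G0 X0.0000 Y0.0000

viewBox `0 0 214.9689 119.4981` with mm width/height → 1 unit = 1 mm. Flip: y_m = 119.4981 − y_svg.

**Shape 1** — `<path>` closed polygon, stroke `#ff8800` → score (S513, F1659). Machine vertices: (194.3009,93.0258) → (19.4692,57.8350) → (197.2052,94.4115) → (53.5853,114.1081) → (32.7777,13.6800) → (194.3009,93.0258). Closed: final G1 returns to the first vertex.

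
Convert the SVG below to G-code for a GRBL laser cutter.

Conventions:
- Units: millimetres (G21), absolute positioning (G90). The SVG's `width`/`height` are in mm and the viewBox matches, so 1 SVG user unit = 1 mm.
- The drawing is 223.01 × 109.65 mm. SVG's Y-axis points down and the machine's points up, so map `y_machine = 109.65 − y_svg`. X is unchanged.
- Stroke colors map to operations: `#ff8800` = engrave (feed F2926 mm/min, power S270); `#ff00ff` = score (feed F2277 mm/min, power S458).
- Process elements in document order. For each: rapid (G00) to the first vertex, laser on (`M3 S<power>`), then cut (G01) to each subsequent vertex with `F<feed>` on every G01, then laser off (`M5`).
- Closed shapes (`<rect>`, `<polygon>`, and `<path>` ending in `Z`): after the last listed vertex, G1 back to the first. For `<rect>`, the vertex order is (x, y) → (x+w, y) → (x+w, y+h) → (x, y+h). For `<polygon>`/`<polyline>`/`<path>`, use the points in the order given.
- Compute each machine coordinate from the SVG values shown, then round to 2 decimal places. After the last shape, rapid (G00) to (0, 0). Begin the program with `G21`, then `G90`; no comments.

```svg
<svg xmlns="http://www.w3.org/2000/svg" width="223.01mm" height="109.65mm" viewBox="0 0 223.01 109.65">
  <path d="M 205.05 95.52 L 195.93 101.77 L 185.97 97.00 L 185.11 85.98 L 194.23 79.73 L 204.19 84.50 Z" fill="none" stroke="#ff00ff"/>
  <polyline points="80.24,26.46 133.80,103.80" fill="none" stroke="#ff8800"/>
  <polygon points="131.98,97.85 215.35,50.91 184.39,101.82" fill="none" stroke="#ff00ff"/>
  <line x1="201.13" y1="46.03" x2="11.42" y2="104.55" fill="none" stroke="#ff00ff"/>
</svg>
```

G21
G90
G00 X205.05 Y14.13
M3 S458
G01 X195.93 Y7.88 F2277
G01 X185.97 Y12.65 F2277
G01 X185.11 Y23.67 F2277
G01 X194.23 Y29.92 F2277
G01 X204.19 Y25.15 F2277
G01 X205.05 Y14.13 F2277
M5
G00 X80.24 Y83.19
M3 S270
G01 X133.80 Y5.85 F2926
M5
G00 X131.98 Y11.80
M3 S458
G01 X215.35 Y58.74 F2277
G01 X184.39 Y7.83 F2277
G01 X131.98 Y11.80 F2277
M5
G00 X201.13 Y63.62
M3 S458
G01 X11.42 Y5.10 F2277
M5
G00 X0.00 Y0.00

viewBox `0 0 223.01 109.65` with mm width/height → 1 unit = 1 mm. Flip: y_m = 109.65 − y_svg.

**Shape 1** — `<path>` regular polygon, stroke `#ff00ff` → score (S458, F2277). Machine vertices: (205.05,14.13) → (195.93,7.88) → (185.97,12.65) → (185.11,23.67) → (194.23,29.92) → (204.19,25.15) → (205.05,14.13). Closed: final G1 returns to the first vertex.

**Shape 2** — `<polyline>` line segment, stroke `#ff8800` → engrave (S270, F2926). Machine vertices: (80.24,83.19) → (133.80,5.85). Open path.

**Shape 3** — `<polygon>` closed polygon, stroke `#ff00ff` → score (S458, F2277). Machine vertices: (131.98,11.80) → (215.35,58.74) → (184.39,7.83) → (131.98,11.80). Closed: final G1 returns to the first vertex.

**Shape 4** — `<line>` line segment, stroke `#ff00ff` → score (S458, F2277). Machine vertices: (201.13,63.62) → (11.42,5.10). Open path.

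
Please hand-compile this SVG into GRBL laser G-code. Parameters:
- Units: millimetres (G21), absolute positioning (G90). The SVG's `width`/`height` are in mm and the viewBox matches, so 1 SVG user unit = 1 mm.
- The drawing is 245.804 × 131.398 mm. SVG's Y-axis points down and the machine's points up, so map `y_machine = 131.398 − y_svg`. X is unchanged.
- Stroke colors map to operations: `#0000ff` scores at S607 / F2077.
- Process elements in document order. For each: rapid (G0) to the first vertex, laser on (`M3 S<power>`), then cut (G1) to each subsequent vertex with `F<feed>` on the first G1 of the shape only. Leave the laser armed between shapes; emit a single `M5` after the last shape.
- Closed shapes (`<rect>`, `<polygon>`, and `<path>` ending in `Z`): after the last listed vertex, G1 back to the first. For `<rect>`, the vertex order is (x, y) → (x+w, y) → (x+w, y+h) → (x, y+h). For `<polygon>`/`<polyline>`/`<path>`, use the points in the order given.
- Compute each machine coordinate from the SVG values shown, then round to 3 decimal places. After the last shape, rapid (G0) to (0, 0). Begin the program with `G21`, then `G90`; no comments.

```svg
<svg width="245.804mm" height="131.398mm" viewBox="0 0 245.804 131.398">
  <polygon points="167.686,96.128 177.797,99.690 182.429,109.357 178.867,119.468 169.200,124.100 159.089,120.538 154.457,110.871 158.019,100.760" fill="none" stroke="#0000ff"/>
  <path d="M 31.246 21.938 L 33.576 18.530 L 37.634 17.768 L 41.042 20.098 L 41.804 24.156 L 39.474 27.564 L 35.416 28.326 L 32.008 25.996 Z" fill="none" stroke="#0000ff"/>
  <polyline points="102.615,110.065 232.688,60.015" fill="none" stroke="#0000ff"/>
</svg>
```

G21
G90
G0 X167.686 Y35.270
M3 S607
G1 X177.797 Y31.708 F2077
G1 X182.429 Y22.041
G1 X178.867 Y11.930
G1 X169.200 Y7.298
G1 X159.089 Y10.860
G1 X154.457 Y20.527
G1 X158.019 Y30.638
G1 X167.686 Y35.270
G0 X31.246 Y109.460
M3 S607
G1 X33.576 Y112.868 F2077
G1 X37.634 Y113.630
G1 X41.042 Y111.300
G1 X41.804 Y107.242
G1 X39.474 Y103.834
G1 X35.416 Y103.072
G1 X32.008 Y105.402
G1 X31.246 Y109.460
G0 X102.615 Y21.333
M3 S607
G1 X232.688 Y71.383 F2077
M5
G0 X0.000 Y0.000

1 u = 1 mm; y_m = 131.398 − y.

[1] `<polygon>` regular polygon, #0000ff→score S607 F2077: (167.686,35.270) → (177.797,31.708) → (182.429,22.041) → (178.867,11.930) → (169.200,7.298) → (159.089,10.860) → (154.457,20.527) → (158.019,30.638) → (167.686,35.270) (closed)

[2] `<path>` regular polygon, #0000ff→score S607 F2077: (31.246,109.460) → (33.576,112.868) → (37.634,113.630) → (41.042,111.300) → (41.804,107.242) → (39.474,103.834) → (35.416,103.072) → (32.008,105.402) → (31.246,109.460) (closed)

[3] `<polyline>` line segment, #0000ff→score S607 F2077: (102.615,21.333) → (232.688,71.383)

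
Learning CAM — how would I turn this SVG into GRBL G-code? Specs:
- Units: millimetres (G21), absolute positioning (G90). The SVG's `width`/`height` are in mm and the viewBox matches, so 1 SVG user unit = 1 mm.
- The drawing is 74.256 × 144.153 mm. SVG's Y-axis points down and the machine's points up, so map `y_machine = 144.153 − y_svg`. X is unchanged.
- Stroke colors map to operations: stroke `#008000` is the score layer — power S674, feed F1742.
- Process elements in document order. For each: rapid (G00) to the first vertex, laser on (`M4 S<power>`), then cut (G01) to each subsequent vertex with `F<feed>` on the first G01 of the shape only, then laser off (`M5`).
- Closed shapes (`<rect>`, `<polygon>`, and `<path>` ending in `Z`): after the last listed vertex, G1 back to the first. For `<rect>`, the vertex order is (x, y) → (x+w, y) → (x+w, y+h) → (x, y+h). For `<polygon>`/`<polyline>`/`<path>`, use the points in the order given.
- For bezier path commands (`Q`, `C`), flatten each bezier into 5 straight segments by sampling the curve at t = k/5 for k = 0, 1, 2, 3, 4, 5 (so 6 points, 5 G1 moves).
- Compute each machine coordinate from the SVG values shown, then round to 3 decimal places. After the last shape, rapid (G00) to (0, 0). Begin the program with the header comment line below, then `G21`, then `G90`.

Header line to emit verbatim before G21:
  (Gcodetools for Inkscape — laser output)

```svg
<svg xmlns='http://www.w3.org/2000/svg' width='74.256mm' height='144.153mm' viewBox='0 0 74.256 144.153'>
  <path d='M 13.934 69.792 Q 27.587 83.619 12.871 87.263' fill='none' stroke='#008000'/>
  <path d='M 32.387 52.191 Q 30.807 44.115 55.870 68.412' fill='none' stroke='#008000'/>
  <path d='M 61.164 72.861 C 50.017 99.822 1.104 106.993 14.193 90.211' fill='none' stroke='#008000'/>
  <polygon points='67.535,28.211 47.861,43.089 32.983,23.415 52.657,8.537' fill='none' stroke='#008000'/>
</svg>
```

viewBox `0 0 74.256 144.153` with mm width/height → 1 unit = 1 mm. Flip: y_m = 144.153 − y_svg.

**Shape 1** — `<path>` quadratic bezier, stroke `#008000` → score (S674, F1742). Control points (SVG): P0=(13.934,69.792), P1=(27.587,83.619), P2=(12.871,87.263); sampled at t=k/5. Machine vertices: (13.934,74.361) → (18.260,69.238) → (20.317,64.929) → (20.105,61.434) → (17.623,58.755) → (12.871,56.890). Open path.

**Shape 2** — `<path>` quadratic bezier, stroke `#008000` → score (S674, F1742). Control points (SVG): P0=(32.387,52.191), P1=(30.807,44.115), P2=(55.870,68.412); sampled at t=k/5. Machine vertices: (32.387,91.962) → (32.821,93.897) → (35.386,93.243) → (40.082,89.999) → (46.911,84.165) → (55.870,75.741). Open path.

**Shape 3** — `<path>` cubic bezier, stroke `#008000` → score (S674, F1742). Control points (SVG): P0=(61.164,72.861), P1=(50.017,99.822), P2=(1.104,106.993), P3=(14.193,90.211); sampled at t=k/5. Machine vertices: (61.164,71.292) → (50.742,57.524) → (36.045,48.704) → (21.862,45.035) → (12.982,46.714) → (14.193,53.942). Open path.

**Shape 4** — `<polygon>` regular polygon, stroke `#008000` → score (S674, F1742). Machine vertices: (67.535,115.942) → (47.861,101.064) → (32.983,120.738) → (52.657,135.616) → (67.535,115.942). Closed: final G1 returns to the first vertex.

(Gcodetools for Inkscape — laser output)
G21
G90
G00 X13.934 Y74.361
M4 S674
G01 X18.260 Y69.238 F1742
G01 X20.317 Y64.929
G01 X20.105 Y61.434
G01 X17.623 Y58.755
G01 X12.871 Y56.890
M5
G00 X32.387 Y91.962
M4 S674
G01 X32.821 Y93.897 F1742
G01 X35.386 Y93.243
G01 X40.082 Y89.999
G01 X46.911 Y84.165
G01 X55.870 Y75.741
M5
G00 X61.164 Y71.292
M4 S674
G01 X50.742 Y57.524 F1742
G01 X36.045 Y48.704
G01 X21.862 Y45.035
G01 X12.982 Y46.714
G01 X14.193 Y53.942
M5
G00 X67.535 Y115.942
M4 S674
G01 X47.861 Y101.064 F1742
G01 X32.983 Y120.738
G01 X52.657 Y135.616
G01 X67.535 Y115.942
M5
G00 X0.000 Y0.000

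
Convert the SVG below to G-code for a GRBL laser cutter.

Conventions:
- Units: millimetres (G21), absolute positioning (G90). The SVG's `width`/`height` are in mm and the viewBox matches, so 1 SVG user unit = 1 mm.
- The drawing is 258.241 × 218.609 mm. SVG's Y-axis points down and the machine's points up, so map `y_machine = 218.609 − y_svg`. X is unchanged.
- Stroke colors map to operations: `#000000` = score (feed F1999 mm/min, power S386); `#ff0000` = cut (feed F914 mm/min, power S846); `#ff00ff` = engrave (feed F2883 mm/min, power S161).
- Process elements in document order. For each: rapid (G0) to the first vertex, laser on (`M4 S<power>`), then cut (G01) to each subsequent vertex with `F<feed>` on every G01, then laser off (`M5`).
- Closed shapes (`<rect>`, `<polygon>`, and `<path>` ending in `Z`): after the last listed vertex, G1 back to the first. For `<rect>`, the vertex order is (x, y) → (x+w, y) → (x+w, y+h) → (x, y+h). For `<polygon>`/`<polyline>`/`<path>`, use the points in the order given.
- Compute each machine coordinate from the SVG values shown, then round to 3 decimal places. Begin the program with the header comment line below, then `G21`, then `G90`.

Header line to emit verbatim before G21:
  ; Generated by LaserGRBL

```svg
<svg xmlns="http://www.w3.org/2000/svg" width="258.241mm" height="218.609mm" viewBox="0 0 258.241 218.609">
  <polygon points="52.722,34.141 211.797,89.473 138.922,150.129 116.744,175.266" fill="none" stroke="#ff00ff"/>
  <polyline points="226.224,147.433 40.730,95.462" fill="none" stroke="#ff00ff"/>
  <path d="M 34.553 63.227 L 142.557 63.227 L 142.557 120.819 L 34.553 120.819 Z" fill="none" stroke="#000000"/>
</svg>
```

viewBox `0 0 258.241 218.609` with mm width/height → 1 unit = 1 mm. Flip: y_m = 218.609 − y_svg.

**Shape 1** — `<polygon>` closed polygon, stroke `#ff00ff` → engrave (S161, F2883). Machine vertices: (52.722,184.468) → (211.797,129.136) → (138.922,68.480) → (116.744,43.343) → (52.722,184.468). Closed: final G1 returns to the first vertex.

**Shape 2** — `<polyline>` line segment, stroke `#ff00ff` → engrave (S161, F2883). Machine vertices: (226.224,71.176) → (40.730,123.147). Open path.

**Shape 3** — `<path>` rectangle, stroke `#000000` → score (S386, F1999). Machine vertices: (34.553,155.382) → (142.557,155.382) → (142.557,97.790) → (34.553,97.790) → (34.553,155.382). Closed: final G1 returns to the first vertex.

; Generated by LaserGRBL
G21
G90
G0 X52.722 Y184.468
M4 S161
G01 X211.797 Y129.136 F2883
G01 X138.922 Y68.480 F2883
G01 X116.744 Y43.343 F2883
G01 X52.722 Y184.468 F2883
M5
G0 X226.224 Y71.176
M4 S161
G01 X40.730 Y123.147 F2883
M5
G0 X34.553 Y155.382
M4 S386
G01 X142.557 Y155.382 F1999
G01 X142.557 Y97.790 F1999
G01 X34.553 Y97.790 F1999
G01 X34.553 Y155.382 F1999
M5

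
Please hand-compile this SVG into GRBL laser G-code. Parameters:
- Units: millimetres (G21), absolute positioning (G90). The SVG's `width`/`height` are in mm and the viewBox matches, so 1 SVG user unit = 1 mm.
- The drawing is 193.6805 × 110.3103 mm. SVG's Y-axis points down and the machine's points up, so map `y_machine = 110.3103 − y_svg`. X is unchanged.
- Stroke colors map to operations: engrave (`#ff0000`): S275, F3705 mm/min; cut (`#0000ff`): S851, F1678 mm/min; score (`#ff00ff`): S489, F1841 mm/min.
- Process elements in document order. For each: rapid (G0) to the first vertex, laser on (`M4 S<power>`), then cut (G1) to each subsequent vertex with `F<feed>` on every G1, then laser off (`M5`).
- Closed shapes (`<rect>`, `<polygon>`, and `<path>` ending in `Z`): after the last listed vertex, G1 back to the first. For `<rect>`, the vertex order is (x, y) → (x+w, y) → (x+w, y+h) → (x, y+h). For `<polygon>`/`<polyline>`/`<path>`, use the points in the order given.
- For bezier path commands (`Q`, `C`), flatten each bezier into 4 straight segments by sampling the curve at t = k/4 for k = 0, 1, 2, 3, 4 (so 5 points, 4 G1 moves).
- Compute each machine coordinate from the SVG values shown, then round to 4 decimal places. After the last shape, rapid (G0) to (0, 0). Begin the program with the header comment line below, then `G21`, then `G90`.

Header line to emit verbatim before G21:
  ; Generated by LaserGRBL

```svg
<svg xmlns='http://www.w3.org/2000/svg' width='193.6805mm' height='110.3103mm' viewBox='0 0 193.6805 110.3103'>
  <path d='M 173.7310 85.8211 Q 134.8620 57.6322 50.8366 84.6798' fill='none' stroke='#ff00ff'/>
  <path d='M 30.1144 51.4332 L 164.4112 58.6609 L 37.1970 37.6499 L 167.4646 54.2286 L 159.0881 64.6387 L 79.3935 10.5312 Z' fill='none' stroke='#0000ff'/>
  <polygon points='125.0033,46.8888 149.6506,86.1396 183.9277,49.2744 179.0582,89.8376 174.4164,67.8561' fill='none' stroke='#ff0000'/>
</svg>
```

viewBox `0 0 193.6805 110.3103` with mm width/height → 1 unit = 1 mm. Flip: y_m = 110.3103 − y_svg.

**Shape 1** — `<path>` quadratic bezier, stroke `#ff00ff` → score (S489, F1841). Control points (SVG): P0=(173.7310,85.8211), P1=(134.8620,57.6322), P2=(50.8366,84.6798); sampled at t=k/4. Machine vertices: (173.7310,24.4892) → (151.4742,35.1314) → (123.5729,38.8690) → (90.0270,35.7020) → (50.8366,25.6305). Open path.

**Shape 2** — `<path>` closed polygon, stroke `#0000ff` → cut (S851, F1678). Machine vertices: (30.1144,58.8771) → (164.4112,51.6494) → (37.1970,72.6604) → (167.4646,56.0817) → (159.0881,45.6716) → (79.3935,99.7791) → (30.1144,58.8771). Closed: final G1 returns to the first vertex.

**Shape 3** — `<polygon>` closed polygon, stroke `#ff0000` → engrave (S275, F3705). Machine vertices: (125.0033,63.4215) → (149.6506,24.1707) → (183.9277,61.0359) → (179.0582,20.4727) → (174.4164,42.4542) → (125.0033,63.4215). Closed: final G1 returns to the first vertex.

; Generated by LaserGRBL
G21
G90
G0 X173.7310 Y24.4892
M4 S489
G1 X151.4742 Y35.1314 F1841
G1 X123.5729 Y38.8690 F1841
G1 X90.0270 Y35.7020 F1841
G1 X50.8366 Y25.6305 F1841
M5
G0 X30.1144 Y58.8771
M4 S851
G1 X164.4112 Y51.6494 F1678
G1 X37.1970 Y72.6604 F1678
G1 X167.4646 Y56.0817 F1678
G1 X159.0881 Y45.6716 F1678
G1 X79.3935 Y99.7791 F1678
G1 X30.1144 Y58.8771 F1678
M5
G0 X125.0033 Y63.4215
M4 S275
G1 X149.6506 Y24.1707 F3705
G1 X183.9277 Y61.0359 F3705
G1 X179.0582 Y20.4727 F3705
G1 X174.4164 Y42.4542 F3705
G1 X125.0033 Y63.4215 F3705
M5
G0 X0.0000 Y0.0000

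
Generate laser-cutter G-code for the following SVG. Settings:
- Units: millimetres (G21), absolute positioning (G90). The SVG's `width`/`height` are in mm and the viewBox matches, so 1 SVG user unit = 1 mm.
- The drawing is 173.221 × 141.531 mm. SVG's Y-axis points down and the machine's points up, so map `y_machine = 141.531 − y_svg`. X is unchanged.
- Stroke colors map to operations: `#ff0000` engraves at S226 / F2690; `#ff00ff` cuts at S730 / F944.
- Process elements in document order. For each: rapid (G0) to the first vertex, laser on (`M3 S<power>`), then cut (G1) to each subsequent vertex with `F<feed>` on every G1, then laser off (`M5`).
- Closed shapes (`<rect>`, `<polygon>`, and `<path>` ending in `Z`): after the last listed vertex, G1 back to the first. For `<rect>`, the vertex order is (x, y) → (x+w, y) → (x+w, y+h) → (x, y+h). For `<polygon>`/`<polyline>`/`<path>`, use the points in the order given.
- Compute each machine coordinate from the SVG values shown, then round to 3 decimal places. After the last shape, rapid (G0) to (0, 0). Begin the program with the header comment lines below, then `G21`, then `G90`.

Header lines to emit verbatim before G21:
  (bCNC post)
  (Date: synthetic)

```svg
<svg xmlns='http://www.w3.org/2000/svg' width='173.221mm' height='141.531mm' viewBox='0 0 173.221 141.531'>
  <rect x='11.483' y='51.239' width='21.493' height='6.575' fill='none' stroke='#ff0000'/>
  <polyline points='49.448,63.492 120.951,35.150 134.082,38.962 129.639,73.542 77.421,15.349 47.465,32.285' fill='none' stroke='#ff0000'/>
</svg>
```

(bCNC post)
(Date: synthetic)
G21
G90
G0 X11.483 Y90.292
M3 S226
G1 X32.976 Y90.292 F2690
G1 X32.976 Y83.717 F2690
G1 X11.483 Y83.717 F2690
G1 X11.483 Y90.292 F2690
M5
G0 X49.448 Y78.039
M3 S226
G1 X120.951 Y106.381 F2690
G1 X134.082 Y102.569 F2690
G1 X129.639 Y67.989 F2690
G1 X77.421 Y126.182 F2690
G1 X47.465 Y109.246 F2690
M5
G0 X0.000 Y0.000

Since the viewBox matches the mm dimensions, user units are millimetres directly. The only transform is the Y-flip y_m = 141.531 − y_svg.

Shape 1 is a rectangle drawn with `<rect>`. Its stroke #ff0000 means engrave at S226, F2690. After flipping Y the toolpath is (11.483,90.292) → (32.976,90.292) → (32.976,83.717) → (11.483,83.717) → (11.483,90.292), returning to the start.

Shape 2 is a open polyline drawn with `<polyline>`. Its stroke #ff0000 means engrave at S226, F2690. After flipping Y the toolpath is (49.448,78.039) → (120.951,106.381) → (134.082,102.569) → (129.639,67.989) → (77.421,126.182) → (47.465,109.246).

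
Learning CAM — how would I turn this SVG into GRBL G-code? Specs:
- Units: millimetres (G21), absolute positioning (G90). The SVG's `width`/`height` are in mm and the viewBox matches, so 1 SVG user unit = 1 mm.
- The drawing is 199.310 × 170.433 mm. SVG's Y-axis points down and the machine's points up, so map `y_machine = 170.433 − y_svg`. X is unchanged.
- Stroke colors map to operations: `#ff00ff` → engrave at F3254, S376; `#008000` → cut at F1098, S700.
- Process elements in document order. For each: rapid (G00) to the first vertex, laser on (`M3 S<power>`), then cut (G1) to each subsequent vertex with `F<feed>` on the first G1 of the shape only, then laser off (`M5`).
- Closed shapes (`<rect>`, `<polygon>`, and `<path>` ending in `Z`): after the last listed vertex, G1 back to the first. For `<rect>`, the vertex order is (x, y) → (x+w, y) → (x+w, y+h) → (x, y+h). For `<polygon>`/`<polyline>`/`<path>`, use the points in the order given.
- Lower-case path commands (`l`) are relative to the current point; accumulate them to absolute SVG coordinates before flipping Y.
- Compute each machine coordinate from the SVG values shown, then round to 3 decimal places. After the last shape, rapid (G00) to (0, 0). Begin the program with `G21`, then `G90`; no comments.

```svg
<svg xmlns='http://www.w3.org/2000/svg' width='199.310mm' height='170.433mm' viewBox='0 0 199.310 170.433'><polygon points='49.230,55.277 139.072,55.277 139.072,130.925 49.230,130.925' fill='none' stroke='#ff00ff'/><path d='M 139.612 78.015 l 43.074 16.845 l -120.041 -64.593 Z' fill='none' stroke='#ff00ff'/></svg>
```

G21
G90
G00 X49.230 Y115.156
M3 S376
G1 X139.072 Y115.156 F3254
G1 X139.072 Y39.508
G1 X49.230 Y39.508
G1 X49.230 Y115.156
M5
G00 X139.612 Y92.418
M3 S376
G1 X182.686 Y75.573 F3254
G1 X62.645 Y140.166
G1 X139.612 Y92.418
M5
G00 X0.000 Y0.000

Since the viewBox matches the mm dimensions, user units are millimetres directly. The only transform is the Y-flip y_m = 170.433 − y_svg.

Shape 1 is a rectangle drawn with `<polygon>`. Its stroke #ff00ff means engrave at S376, F3254. After flipping Y the toolpath is (49.230,115.156) → (139.072,115.156) → (139.072,39.508) → (49.230,39.508) → (49.230,115.156), returning to the start.

Shape 2 is a closed polygon drawn with `<path>`. Its stroke #ff00ff means engrave at S376, F3254. After flipping Y the toolpath is (139.612,92.418) → (182.686,75.573) → (62.645,140.166) → (139.612,92.418), returning to the start.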